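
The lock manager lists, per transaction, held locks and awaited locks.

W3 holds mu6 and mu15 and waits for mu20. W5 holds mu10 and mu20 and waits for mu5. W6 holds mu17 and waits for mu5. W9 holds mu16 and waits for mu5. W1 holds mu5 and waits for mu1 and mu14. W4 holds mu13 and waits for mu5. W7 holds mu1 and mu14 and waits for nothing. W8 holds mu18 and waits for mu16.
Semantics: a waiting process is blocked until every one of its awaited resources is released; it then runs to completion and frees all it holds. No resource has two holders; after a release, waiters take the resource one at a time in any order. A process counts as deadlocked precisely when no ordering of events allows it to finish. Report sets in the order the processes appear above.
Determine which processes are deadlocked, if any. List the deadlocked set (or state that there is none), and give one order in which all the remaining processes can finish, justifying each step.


The deadlocked set is empty.
Key observation: no waiting chain loops back on itself — every chain ends at a process that waits on nothing, so everyone eventually runs.
One completion order for the rest: W7, W1, W5, W9, W6, W4, W3, W8.
Step-by-step check:
  run W7 (it waits on nothing); releases mu1 and mu14
  run W1 (all its waits — mu1 and mu14 — are resolved); releases mu5
  run W5 (all its waits — mu5 — are resolved); releases mu10 and mu20
  run W9 (all its waits — mu5 — are resolved); releases mu16
  run W6 (all its waits — mu5 — are resolved); releases mu17
  run W4 (all its waits — mu5 — are resolved); releases mu13
  run W3 (all its waits — mu20 — are resolved); releases mu6 and mu15
  run W8 (all its waits — mu16 — are resolved); releases mu18


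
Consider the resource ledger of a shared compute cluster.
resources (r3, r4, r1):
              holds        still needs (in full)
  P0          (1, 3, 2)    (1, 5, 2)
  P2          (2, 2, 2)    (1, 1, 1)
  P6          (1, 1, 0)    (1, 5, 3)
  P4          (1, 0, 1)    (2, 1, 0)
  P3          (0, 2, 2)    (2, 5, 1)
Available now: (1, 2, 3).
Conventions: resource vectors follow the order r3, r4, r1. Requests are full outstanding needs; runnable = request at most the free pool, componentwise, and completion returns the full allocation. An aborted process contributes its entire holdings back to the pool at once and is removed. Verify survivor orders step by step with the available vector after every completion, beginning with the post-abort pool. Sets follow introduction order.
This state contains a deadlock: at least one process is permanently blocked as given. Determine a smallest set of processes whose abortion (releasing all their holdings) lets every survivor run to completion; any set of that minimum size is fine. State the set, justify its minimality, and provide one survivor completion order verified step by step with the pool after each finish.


The answer: abort P6.
Key observation: no ordering could ever have run P0 before the abort of P6; with (1, 1, 0) back in the pool it fits at step 2.
No smaller set exists: with zero aborts the deadlock remains.
Survivors finish in the order: P2, P0, P4, P3. Check, step by step (pool after the aborts first):
  pool = (2, 3, 3)
  run P2 (needs (1, 1, 1), free (2, 3, 3)); after release of (2, 2, 2) the pool is (4, 5, 5)
  run P0 (needs (1, 5, 2), free (4, 5, 5)); after release of (1, 3, 2) the pool is (5, 8, 7)
  run P4 (needs (2, 1, 0), free (5, 8, 7)); after release of (1, 0, 1) the pool is (6, 8, 8)
  run P3 (needs (2, 5, 1), free (6, 8, 8)); after release of (0, 2, 2) the pool is (6, 10, 10)


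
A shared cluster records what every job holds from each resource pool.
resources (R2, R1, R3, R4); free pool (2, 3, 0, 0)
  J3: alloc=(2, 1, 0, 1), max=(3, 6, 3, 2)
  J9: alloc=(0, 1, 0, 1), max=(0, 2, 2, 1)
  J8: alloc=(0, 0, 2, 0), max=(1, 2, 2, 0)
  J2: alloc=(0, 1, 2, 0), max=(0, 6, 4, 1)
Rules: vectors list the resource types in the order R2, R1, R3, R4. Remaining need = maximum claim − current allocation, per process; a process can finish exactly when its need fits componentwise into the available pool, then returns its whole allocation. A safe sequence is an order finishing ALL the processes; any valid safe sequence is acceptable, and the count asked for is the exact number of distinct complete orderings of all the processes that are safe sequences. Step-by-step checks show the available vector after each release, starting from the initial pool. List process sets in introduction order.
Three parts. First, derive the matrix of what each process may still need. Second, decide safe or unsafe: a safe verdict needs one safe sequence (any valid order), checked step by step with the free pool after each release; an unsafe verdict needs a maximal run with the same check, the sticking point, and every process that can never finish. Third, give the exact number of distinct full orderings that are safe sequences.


(1) Remaining need (order R2, R1, R3, R4):
  J3: (1, 5, 3, 1)
  J9: (0, 1, 2, 0)
  J8: (1, 2, 0, 0)
  J2: (0, 5, 2, 1)
(2) UNSAFE.
Key observation: even finishing J8, J9 leaves just (2, 4, 2, 1) free — too little R1 for any of the remaining processes.
Going as far as possible: J8, J9; after that, nothing fits. Walking it through:
  pool = (2, 3, 0, 0)
  J8 needs (1, 2, 0, 0) <= (2, 3, 0, 0) -> finishes; pool += (0, 0, 2, 0) = (2, 3, 2, 0)
  J9 needs (0, 1, 2, 0) <= (2, 3, 2, 0) -> finishes; pool += (0, 1, 0, 1) = (2, 4, 2, 1)
  J3 still needs (1, 5, 3, 1) but only (2, 4, 2, 1) is free — short on R1 and R3
  J2 still needs (0, 5, 2, 1) but only (2, 4, 2, 1) is free — short on R1
Never able to finish: J3 and J2.
(3) The exact count: 0 of the possible complete orderings are safe sequences.


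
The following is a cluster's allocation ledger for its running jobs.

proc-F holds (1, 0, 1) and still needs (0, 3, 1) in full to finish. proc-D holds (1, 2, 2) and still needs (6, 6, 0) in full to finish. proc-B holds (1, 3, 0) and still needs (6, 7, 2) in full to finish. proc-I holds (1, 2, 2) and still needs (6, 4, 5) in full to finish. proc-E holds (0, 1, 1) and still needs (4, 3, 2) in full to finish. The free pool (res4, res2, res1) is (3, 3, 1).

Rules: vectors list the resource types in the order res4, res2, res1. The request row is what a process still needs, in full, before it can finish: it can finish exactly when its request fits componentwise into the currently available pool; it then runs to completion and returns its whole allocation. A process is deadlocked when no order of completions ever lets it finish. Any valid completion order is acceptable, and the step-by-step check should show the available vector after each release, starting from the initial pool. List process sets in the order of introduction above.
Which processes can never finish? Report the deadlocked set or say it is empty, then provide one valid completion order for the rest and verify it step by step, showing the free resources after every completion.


Deadlocked: proc-D, proc-B and proc-I.
Key observation: res4 is the bottleneck — with proc-F, proc-E done the pool holds (4, 4, 3), short of every remaining need.
One completion order for the rest: proc-F, proc-E. Check, step by step:
  pool = (3, 3, 1)
  run proc-F (needs (0, 3, 1), free (3, 3, 1)); after release of (1, 0, 1) the pool is (4, 3, 2)
  run proc-E (needs (4, 3, 2), free (4, 3, 2)); after release of (0, 1, 1) the pool is (4, 4, 3)
None of the blocked processes ever fits:
  proc-D still needs (6, 6, 0) but only (4, 4, 3) is free — short on res4 and res2
  proc-B still needs (6, 7, 2) but only (4, 4, 3) is free — short on res4 and res2
  proc-I still needs (6, 4, 5) but only (4, 4, 3) is free — short on res4 and res1


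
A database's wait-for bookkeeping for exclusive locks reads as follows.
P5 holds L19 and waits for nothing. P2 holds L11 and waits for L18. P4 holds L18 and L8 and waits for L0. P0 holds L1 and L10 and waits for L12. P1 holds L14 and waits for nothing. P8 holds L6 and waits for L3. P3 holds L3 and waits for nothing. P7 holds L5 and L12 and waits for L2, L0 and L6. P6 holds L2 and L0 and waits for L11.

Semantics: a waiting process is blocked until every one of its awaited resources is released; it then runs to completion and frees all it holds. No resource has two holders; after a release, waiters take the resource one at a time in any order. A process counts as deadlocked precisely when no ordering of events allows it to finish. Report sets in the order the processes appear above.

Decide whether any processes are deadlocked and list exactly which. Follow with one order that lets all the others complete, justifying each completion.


The deadlocked set is P2, P4, P0, P7 and P6.
Key observation: the knot is the closed ring of waits P2 -> P4 -> P6 -> P2; P0 and P7 wait into the deadlock from upstream.
A valid finishing order for the others: P3, P1, P5, P8.
Walking it through:
  run P3 (it waits on nothing); releases L3
  run P1 (it waits on nothing); releases L14
  run P5 (it waits on nothing); releases L19
  P8 waits on L3 — all released -> runs and releases L6


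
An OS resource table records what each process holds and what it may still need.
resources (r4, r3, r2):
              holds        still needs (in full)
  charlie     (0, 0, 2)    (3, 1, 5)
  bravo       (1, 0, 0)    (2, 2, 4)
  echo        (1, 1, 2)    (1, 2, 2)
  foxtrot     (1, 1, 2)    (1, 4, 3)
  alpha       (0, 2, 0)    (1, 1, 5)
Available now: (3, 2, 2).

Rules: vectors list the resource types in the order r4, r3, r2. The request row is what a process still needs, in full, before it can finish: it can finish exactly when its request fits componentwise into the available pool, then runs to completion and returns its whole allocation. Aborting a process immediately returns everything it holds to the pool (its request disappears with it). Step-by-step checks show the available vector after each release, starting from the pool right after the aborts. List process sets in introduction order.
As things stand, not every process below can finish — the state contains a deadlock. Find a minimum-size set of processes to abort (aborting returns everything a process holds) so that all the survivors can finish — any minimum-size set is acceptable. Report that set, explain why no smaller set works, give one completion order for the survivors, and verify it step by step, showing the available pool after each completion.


Abort charlie.
Key observation: alpha could never have finished before the abort; with (0, 0, 2) returned by charlie, it fits at step 2.
Minimality: the empty abort set fails — the state is deadlocked as it stands.
Survivors finish in the order: echo, alpha, foxtrot, bravo. Step-by-step check (pool after the aborts first):
  pool = (3, 2, 4)
  run echo (needs (1, 2, 2), free (3, 2, 4)); after release of (1, 1, 2) the pool is (4, 3, 6)
  run alpha (needs (1, 1, 5), free (4, 3, 6)); after release of (0, 2, 0) the pool is (4, 5, 6)
  run foxtrot (needs (1, 4, 3), free (4, 5, 6)); after release of (1, 1, 2) the pool is (5, 6, 8)
  run bravo (needs (2, 2, 4), free (5, 6, 8)); after release of (1, 0, 0) the pool is (6, 6, 8)


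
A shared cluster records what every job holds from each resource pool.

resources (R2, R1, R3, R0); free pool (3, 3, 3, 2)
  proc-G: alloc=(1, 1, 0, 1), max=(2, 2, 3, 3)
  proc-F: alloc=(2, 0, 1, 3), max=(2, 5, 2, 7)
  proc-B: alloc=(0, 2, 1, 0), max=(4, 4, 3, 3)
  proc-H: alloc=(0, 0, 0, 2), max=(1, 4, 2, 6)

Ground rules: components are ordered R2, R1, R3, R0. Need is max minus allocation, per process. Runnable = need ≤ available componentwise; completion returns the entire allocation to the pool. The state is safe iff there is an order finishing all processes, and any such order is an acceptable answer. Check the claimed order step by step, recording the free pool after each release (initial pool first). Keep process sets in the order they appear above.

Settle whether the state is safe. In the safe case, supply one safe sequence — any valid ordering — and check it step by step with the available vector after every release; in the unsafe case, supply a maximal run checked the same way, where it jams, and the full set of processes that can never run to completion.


UNSAFE — no complete ordering exists.
Key observation: proc-G, proc-B can finish, but then (4, 6, 4, 3) is all there is, and the blocked group's R0 demands exceed it.
Going as far as possible: proc-G, proc-B; after that, nothing fits. Step-by-step check:
  pool = (3, 3, 3, 2)
  proc-G: need (1, 1, 3, 2) fits (3, 3, 3, 2); releases (1, 1, 0, 1), pool now (4, 4, 3, 3)
  proc-B: need (4, 2, 2, 3) fits (4, 4, 3, 3); releases (0, 2, 1, 0), pool now (4, 6, 4, 3)
  proc-F cannot run: need (0, 5, 1, 4) vs free (4, 6, 4, 3) (insufficient R0)
  proc-H cannot run: need (1, 4, 2, 4) vs free (4, 6, 4, 3) (insufficient R0)
Permanently blocked: proc-F and proc-H.


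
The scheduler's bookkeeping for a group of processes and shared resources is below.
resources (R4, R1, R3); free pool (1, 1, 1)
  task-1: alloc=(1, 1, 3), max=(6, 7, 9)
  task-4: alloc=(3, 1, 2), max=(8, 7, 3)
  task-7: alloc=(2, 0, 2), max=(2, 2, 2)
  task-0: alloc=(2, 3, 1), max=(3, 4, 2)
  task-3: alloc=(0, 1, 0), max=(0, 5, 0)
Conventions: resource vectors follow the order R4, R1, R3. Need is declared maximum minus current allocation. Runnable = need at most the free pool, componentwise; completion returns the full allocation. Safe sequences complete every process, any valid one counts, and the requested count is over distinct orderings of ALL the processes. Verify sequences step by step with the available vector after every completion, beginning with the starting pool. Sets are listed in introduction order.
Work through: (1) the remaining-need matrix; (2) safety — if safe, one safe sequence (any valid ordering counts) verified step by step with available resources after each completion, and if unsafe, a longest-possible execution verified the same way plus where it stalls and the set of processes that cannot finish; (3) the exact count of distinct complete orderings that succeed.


(1) Outstanding need per process (order R4, R1, R3):
  task-1: (5, 6, 6)
  task-4: (5, 6, 1)
  task-7: (0, 2, 0)
  task-0: (1, 1, 1)
  task-3: (0, 4, 0)
(2) UNSAFE — no complete ordering exists.
Key observation: R1 is the bottleneck — with task-0, task-7, task-3 done the pool holds (5, 5, 4), short of every remaining need.
A maximal execution: task-0, task-7, task-3 — then nothing else fits. Walking it through:
  pool = (1, 1, 1)
  run task-0 (needs (1, 1, 1), free (1, 1, 1)); after release of (2, 3, 1) the pool is (3, 4, 2)
  run task-7 (needs (0, 2, 0), free (3, 4, 2)); after release of (2, 0, 2) the pool is (5, 4, 4)
  run task-3 (needs (0, 4, 0), free (5, 4, 4)); after release of (0, 1, 0) the pool is (5, 5, 4)
  task-1 cannot run: need (5, 6, 6) vs free (5, 5, 4) (insufficient R1 and R3)
  task-4 cannot run: need (5, 6, 1) vs free (5, 5, 4) (insufficient R1)
Processes that can never finish: task-1 and task-4.
(3) Precisely 0 of the possible complete orderings are safe sequences.


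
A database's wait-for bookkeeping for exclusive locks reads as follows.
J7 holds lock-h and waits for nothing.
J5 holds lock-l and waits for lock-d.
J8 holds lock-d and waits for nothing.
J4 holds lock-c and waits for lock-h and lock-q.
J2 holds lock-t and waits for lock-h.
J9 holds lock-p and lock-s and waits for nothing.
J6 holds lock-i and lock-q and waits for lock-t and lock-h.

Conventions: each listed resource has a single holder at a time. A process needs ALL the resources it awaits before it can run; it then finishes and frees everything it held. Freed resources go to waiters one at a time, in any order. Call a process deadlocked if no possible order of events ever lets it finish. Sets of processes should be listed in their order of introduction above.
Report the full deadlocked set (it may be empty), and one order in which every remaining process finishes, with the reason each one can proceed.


Nothing here is deadlocked.
Key observation: the wait graph is acyclic; completion cascades from the unblocked processes through everyone else.
One completion order for the rest: J8, J7, J2, J6, J5, J4, J9.
Walking it through:
  J8: no waits; runs immediately, freeing lock-d
  J7: no waits; runs immediately, freeing lock-h
  run J2 (all its waits — lock-h — are resolved); releases lock-t
  run J6 (all its waits — lock-t and lock-h — are resolved); releases lock-i and lock-q
  run J5 (all its waits — lock-d — are resolved); releases lock-l
  run J4 (all its waits — lock-h and lock-q — are resolved); releases lock-c
  J9: no waits; runs immediately, freeing lock-p and lock-s


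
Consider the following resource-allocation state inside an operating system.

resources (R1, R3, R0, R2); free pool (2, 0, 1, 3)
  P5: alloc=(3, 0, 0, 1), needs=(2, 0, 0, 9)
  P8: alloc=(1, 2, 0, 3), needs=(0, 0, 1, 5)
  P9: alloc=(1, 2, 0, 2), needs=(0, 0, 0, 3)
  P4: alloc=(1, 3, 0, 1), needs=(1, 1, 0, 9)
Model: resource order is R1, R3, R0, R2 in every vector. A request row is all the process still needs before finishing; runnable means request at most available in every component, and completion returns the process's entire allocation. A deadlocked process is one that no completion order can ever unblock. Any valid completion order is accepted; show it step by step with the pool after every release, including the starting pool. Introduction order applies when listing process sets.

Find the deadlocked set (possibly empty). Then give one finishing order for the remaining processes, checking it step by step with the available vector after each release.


Deadlocked set: P5 and P4.
Key observation: P9, P8 can finish, but then (4, 4, 1, 8) is all there is, and the blocked group's R2 demands exceed it.
The rest can finish in the order P9, P8. Verifying each step:
  pool = (2, 0, 1, 3)
  P9: need (0, 0, 0, 3) fits (2, 0, 1, 3); releases (1, 2, 0, 2), pool now (3, 2, 1, 5)
  P8: need (0, 0, 1, 5) fits (3, 2, 1, 5); releases (1, 2, 0, 3), pool now (4, 4, 1, 8)
The blocked processes can never fit:
  blocked: P5 wants (2, 0, 0, 9), pool (4, 4, 1, 8) — not enough R2
  blocked: P4 wants (1, 1, 0, 9), pool (4, 4, 1, 8) — not enough R2


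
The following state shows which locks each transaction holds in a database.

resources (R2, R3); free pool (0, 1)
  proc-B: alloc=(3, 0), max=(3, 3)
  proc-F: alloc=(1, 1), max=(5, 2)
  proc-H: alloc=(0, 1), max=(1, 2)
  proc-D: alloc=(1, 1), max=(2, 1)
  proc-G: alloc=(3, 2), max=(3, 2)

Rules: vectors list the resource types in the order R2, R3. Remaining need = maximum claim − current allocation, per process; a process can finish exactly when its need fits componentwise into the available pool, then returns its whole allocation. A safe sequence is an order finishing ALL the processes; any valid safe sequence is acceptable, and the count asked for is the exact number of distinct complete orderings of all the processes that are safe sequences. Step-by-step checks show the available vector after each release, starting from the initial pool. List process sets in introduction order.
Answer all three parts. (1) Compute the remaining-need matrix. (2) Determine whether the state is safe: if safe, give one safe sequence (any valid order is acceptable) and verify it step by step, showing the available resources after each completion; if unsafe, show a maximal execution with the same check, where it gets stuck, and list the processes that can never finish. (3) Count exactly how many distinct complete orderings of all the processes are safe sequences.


(1) Need matrix, components ordered R2, R3:
  proc-B: (0, 3)
  proc-F: (4, 1)
  proc-H: (1, 1)
  proc-D: (1, 0)
  proc-G: (0, 0)
(2) SAFE — a valid safe sequence is proc-G, proc-D, proc-B, proc-F, proc-H.
Key observation: no step in this order meets a requested resource exactly; the smallest headroom is 1, first reached at proc-B (need (0, 3), pool (4, 4)).
Step-by-step check:
  pool = (0, 1)
  proc-G needs (0, 0) <= (0, 1) -> finishes; pool += (3, 2) = (3, 3)
  proc-D needs (1, 0) <= (3, 3) -> finishes; pool += (1, 1) = (4, 4)
  proc-B needs (0, 3) <= (4, 4) -> finishes; pool += (3, 0) = (7, 4)
  proc-F needs (4, 1) <= (7, 4) -> finishes; pool += (1, 1) = (8, 5)
  proc-H needs (1, 1) <= (8, 5) -> finishes; pool += (0, 1) = (8, 6)
(3) Exactly 16 of the possible complete orderings are safe sequences.


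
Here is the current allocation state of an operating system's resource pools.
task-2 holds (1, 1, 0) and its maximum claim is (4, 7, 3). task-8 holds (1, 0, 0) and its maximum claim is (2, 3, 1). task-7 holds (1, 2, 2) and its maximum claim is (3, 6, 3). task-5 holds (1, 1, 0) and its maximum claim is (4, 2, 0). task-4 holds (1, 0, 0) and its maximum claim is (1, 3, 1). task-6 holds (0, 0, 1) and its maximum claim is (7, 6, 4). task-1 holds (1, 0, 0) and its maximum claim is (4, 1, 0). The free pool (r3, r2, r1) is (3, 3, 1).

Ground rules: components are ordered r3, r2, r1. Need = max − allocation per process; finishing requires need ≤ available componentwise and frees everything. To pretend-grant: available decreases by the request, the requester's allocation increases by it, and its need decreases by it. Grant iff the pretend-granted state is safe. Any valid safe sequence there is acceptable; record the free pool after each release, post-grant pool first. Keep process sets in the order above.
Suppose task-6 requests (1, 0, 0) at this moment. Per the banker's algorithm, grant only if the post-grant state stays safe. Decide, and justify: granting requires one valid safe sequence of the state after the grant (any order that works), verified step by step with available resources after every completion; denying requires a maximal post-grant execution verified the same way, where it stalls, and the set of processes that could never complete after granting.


GRANT — the state after the grant stays safe, e.g. via task-8, task-5, task-1, task-4, task-7, task-2, task-6.
Key observation: post-grant, (2, 3, 1) remains, and an order beginning with task-8 completes everyone.
Check on the post-grant state, step by step:
  pool = (2, 3, 1)
  run task-8 (needs (1, 3, 1), free (2, 3, 1)); after release of (1, 0, 0) the pool is (3, 3, 1)
  run task-5 (needs (3, 1, 0), free (3, 3, 1)); after release of (1, 1, 0) the pool is (4, 4, 1)
  run task-1 (needs (3, 1, 0), free (4, 4, 1)); after release of (1, 0, 0) the pool is (5, 4, 1)
  run task-4 (needs (0, 3, 1), free (5, 4, 1)); after release of (1, 0, 0) the pool is (6, 4, 1)
  run task-7 (needs (2, 4, 1), free (6, 4, 1)); after release of (1, 2, 2) the pool is (7, 6, 3)
  run task-2 (needs (3, 6, 3), free (7, 6, 3)); after release of (1, 1, 0) the pool is (8, 7, 3)
  run task-6 (needs (6, 6, 3), free (8, 7, 3)); after release of (1, 0, 1) the pool is (9, 7, 4)


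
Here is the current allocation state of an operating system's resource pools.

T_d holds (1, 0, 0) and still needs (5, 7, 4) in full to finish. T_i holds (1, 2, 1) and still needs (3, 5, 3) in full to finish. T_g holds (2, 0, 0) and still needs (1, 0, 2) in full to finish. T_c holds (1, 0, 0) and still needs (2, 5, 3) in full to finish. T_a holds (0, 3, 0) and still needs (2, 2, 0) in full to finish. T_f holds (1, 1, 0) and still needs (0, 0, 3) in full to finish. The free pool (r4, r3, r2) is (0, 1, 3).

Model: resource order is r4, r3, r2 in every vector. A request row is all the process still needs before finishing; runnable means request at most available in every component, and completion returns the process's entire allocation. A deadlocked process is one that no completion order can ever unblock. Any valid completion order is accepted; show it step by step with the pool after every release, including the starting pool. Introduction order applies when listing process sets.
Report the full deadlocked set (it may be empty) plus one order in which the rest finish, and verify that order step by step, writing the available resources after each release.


No process is deadlocked.
Key observation: starting with T_f, each completion frees enough for the next — no one is permanently blocked.
The rest can finish in the order T_f, T_g, T_a, T_c, T_i, T_d. Verifying each step:
  pool = (0, 1, 3)
  run T_f (needs (0, 0, 3), free (0, 1, 3)); after release of (1, 1, 0) the pool is (1, 2, 3)
  run T_g (needs (1, 0, 2), free (1, 2, 3)); after release of (2, 0, 0) the pool is (3, 2, 3)
  run T_a (needs (2, 2, 0), free (3, 2, 3)); after release of (0, 3, 0) the pool is (3, 5, 3)
  run T_c (needs (2, 5, 3), free (3, 5, 3)); after release of (1, 0, 0) the pool is (4, 5, 3)
  run T_i (needs (3, 5, 3), free (4, 5, 3)); after release of (1, 2, 1) the pool is (5, 7, 4)
  run T_d (needs (5, 7, 4), free (5, 7, 4)); after release of (1, 0, 0) the pool is (6, 7, 4)


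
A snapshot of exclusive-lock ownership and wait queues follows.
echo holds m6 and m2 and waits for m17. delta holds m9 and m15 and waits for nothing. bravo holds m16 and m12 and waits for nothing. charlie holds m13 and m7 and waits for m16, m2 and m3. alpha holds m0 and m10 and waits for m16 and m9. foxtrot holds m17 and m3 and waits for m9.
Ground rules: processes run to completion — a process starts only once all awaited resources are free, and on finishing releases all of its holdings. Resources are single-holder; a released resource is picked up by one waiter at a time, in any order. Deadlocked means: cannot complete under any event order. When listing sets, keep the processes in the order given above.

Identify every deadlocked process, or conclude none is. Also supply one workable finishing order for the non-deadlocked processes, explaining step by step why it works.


The deadlocked set is empty.
Key observation: there is no circular wait here — follow any chain and it reaches a process that is free to run now.
A valid finishing order for the others: delta, bravo, foxtrot, echo, alpha, charlie.
Verifying each step:
  delta waits on nothing -> runs at once and releases m9 and m15
  bravo waits on nothing -> runs at once and releases m16 and m12
  foxtrot waits on m9 — all released -> runs and releases m17 and m3
  echo waits on m17 — all released -> runs and releases m6 and m2
  alpha waits on m16 and m9 — all released -> runs and releases m0 and m10
  charlie waits on m16, m2 and m3 — all released -> runs and releases m13 and m7


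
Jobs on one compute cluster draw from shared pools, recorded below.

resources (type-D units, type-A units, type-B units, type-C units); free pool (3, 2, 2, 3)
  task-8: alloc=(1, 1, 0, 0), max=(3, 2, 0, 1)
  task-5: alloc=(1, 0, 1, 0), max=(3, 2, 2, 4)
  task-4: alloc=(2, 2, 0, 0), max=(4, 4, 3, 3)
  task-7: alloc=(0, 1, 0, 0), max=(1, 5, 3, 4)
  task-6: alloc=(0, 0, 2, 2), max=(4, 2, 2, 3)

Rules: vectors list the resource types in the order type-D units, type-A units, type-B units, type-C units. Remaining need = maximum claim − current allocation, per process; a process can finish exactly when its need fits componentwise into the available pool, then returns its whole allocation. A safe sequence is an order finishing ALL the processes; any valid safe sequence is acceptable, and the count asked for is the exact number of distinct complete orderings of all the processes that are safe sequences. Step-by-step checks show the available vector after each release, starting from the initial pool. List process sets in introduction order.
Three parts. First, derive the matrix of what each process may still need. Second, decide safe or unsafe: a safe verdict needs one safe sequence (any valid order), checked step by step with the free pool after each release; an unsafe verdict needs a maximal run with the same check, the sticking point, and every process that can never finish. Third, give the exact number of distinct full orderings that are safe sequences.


(1) Remaining need (order type-D units, type-A units, type-B units, type-C units):
  task-8: (2, 1, 0, 1)
  task-5: (2, 2, 1, 4)
  task-4: (2, 2, 3, 3)
  task-7: (1, 4, 3, 4)
  task-6: (4, 2, 0, 1)
(2) SAFE — a valid safe sequence is task-8, task-6, task-4, task-7, task-5.
Key observation: the first exact fit in this order is task-6 — it needs (4, 2, 0, 1) with (4, 3, 2, 3) free, meeting a requested resource to the last unit.
Verifying each step:
  pool = (3, 2, 2, 3)
  run task-8 (needs (2, 1, 0, 1), free (3, 2, 2, 3)); after release of (1, 1, 0, 0) the pool is (4, 3, 2, 3)
  run task-6 (needs (4, 2, 0, 1), free (4, 3, 2, 3)); after release of (0, 0, 2, 2) the pool is (4, 3, 4, 5)
  run task-4 (needs (2, 2, 3, 3), free (4, 3, 4, 5)); after release of (2, 2, 0, 0) the pool is (6, 5, 4, 5)
  run task-7 (needs (1, 4, 3, 4), free (6, 5, 4, 5)); after release of (0, 1, 0, 0) the pool is (6, 6, 4, 5)
  run task-5 (needs (2, 2, 1, 4), free (6, 6, 4, 5)); after release of (1, 0, 1, 0) the pool is (7, 6, 5, 5)
(3) The exact count: 3 of the possible complete orderings are safe sequences.


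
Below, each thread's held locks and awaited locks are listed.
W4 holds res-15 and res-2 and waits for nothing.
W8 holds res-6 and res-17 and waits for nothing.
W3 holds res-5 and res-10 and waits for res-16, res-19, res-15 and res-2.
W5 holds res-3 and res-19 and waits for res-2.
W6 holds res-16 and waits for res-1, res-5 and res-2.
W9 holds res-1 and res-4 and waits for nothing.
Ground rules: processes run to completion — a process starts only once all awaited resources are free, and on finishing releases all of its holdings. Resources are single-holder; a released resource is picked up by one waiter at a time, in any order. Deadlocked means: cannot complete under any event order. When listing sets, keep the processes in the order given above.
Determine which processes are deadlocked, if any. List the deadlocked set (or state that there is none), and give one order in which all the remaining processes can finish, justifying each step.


Deadlocked: W3 and W6.
Key observation: the wait chain closes on itself along W3 -> W6 -> W3; no other process is dragged down with it.
A valid finishing order for the others: W4, W5, W9, W8.
Walking it through:
  W4: no waits; runs immediately, freeing res-15 and res-2
  W5 waits on res-2 — all released -> runs and releases res-3 and res-19
  W9: no waits; runs immediately, freeing res-1 and res-4
  W8: no waits; runs immediately, freeing res-6 and res-17


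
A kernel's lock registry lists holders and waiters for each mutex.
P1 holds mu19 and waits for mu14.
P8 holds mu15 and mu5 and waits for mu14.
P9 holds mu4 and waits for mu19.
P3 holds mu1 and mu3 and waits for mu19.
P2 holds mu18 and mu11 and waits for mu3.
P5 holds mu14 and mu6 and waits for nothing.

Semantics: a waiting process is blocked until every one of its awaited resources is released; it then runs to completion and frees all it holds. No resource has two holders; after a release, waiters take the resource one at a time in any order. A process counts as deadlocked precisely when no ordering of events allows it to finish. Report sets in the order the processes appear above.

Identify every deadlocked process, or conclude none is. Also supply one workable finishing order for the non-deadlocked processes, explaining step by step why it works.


No process is deadlocked.
Key observation: no waiting chain loops back on itself — every chain ends at a process that waits on nothing, so everyone eventually runs.
The rest can finish in the order P5, P1, P9, P3, P8, P2.
Verifying each step:
  run P5 (it waits on nothing); releases mu14 and mu6
  run P1 (all its waits — mu14 — are resolved); releases mu19
  run P9 (all its waits — mu19 — are resolved); releases mu4
  run P3 (all its waits — mu19 — are resolved); releases mu1 and mu3
  run P8 (all its waits — mu14 — are resolved); releases mu15 and mu5
  run P2 (all its waits — mu3 — are resolved); releases mu18 and mu11


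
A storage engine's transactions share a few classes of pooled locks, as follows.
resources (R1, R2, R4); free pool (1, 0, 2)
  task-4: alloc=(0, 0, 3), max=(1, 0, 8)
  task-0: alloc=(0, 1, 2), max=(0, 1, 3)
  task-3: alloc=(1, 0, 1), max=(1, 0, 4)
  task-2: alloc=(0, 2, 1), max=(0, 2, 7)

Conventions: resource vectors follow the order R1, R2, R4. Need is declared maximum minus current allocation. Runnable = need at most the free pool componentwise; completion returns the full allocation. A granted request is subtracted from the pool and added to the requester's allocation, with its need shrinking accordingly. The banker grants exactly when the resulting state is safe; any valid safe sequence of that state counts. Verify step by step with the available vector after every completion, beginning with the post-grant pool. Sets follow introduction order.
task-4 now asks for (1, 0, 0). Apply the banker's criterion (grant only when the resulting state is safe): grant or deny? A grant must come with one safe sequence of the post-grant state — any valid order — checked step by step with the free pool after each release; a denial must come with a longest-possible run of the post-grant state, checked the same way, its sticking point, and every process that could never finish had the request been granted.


GRANT. The post-grant state is safe; one safe sequence: task-0, task-3, task-4, task-2.
Key observation: (0, 0, 2) free after granting still covers task-0 first, and each release covers the next.
Check on the post-grant state, step by step:
  pool = (0, 0, 2)
  task-0: need (0, 0, 1) fits (0, 0, 2); releases (0, 1, 2), pool now (0, 1, 4)
  task-3: need (0, 0, 3) fits (0, 1, 4); releases (1, 0, 1), pool now (1, 1, 5)
  task-4: need (0, 0, 5) fits (1, 1, 5); releases (1, 0, 3), pool now (2, 1, 8)
  task-2: need (0, 0, 6) fits (2, 1, 8); releases (0, 2, 1), pool now (2, 3, 9)


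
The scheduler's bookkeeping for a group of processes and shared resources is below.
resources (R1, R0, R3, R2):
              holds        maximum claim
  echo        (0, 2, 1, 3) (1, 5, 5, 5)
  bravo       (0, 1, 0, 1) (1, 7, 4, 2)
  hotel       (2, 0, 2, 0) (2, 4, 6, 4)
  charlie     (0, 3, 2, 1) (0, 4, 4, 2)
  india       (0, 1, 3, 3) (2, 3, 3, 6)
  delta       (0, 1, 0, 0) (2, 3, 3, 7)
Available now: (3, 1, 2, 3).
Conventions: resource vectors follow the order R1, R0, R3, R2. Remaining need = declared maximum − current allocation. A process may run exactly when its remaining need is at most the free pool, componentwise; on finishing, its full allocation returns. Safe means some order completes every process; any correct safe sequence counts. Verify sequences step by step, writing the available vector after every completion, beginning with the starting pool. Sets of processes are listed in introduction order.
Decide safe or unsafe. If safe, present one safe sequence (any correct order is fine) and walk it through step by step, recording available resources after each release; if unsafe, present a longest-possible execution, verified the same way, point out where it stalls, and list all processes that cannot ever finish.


SAFE — a valid safe sequence is charlie, india, echo, hotel, bravo, delta.
Key observation: reading the order forward, charlie is the first process whose need (0, 1, 2, 1) meets the free pool (3, 1, 2, 3) exactly on a resource it requests.
Verifying each step:
  pool = (3, 1, 2, 3)
  charlie: need (0, 1, 2, 1) fits (3, 1, 2, 3); releases (0, 3, 2, 1), pool now (3, 4, 4, 4)
  india: need (2, 2, 0, 3) fits (3, 4, 4, 4); releases (0, 1, 3, 3), pool now (3, 5, 7, 7)
  echo: need (1, 3, 4, 2) fits (3, 5, 7, 7); releases (0, 2, 1, 3), pool now (3, 7, 8, 10)
  hotel: need (0, 4, 4, 4) fits (3, 7, 8, 10); releases (2, 0, 2, 0), pool now (5, 7, 10, 10)
  bravo: need (1, 6, 4, 1) fits (5, 7, 10, 10); releases (0, 1, 0, 1), pool now (5, 8, 10, 11)
  delta: need (2, 2, 3, 7) fits (5, 8, 10, 11); releases (0, 1, 0, 0), pool now (5, 9, 10, 11)


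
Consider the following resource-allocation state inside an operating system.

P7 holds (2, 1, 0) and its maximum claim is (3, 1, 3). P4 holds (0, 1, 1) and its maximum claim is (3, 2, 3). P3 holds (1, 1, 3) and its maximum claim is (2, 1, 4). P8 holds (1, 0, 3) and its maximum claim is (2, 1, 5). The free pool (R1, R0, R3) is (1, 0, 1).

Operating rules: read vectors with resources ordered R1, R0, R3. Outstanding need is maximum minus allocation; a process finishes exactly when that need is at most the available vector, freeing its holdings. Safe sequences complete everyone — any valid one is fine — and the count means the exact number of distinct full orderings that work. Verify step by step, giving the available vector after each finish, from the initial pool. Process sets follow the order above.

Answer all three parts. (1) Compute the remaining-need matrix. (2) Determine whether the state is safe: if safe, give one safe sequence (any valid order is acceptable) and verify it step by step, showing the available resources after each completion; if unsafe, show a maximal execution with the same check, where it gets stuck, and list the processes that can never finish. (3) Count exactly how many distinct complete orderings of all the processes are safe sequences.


(1) Remaining need (order R1, R0, R3):
  P7: (1, 0, 3)
  P4: (3, 1, 2)
  P3: (1, 0, 1)
  P8: (1, 1, 2)
(2) SAFE, for example via the order P3, P8, P7, P4.
Key observation: reading the order forward, P3 is the first process whose need (1, 0, 1) meets the free pool (1, 0, 1) exactly on a resource it requests.
Step-by-step check:
  pool = (1, 0, 1)
  P3: need (1, 0, 1) fits (1, 0, 1); releases (1, 1, 3), pool now (2, 1, 4)
  P8: need (1, 1, 2) fits (2, 1, 4); releases (1, 0, 3), pool now (3, 1, 7)
  P7: need (1, 0, 3) fits (3, 1, 7); releases (2, 1, 0), pool now (5, 2, 7)
  P4: need (3, 1, 2) fits (5, 2, 7); releases (0, 1, 1), pool now (5, 3, 8)
(3) Precisely 4 of the possible complete orderings are safe sequences.


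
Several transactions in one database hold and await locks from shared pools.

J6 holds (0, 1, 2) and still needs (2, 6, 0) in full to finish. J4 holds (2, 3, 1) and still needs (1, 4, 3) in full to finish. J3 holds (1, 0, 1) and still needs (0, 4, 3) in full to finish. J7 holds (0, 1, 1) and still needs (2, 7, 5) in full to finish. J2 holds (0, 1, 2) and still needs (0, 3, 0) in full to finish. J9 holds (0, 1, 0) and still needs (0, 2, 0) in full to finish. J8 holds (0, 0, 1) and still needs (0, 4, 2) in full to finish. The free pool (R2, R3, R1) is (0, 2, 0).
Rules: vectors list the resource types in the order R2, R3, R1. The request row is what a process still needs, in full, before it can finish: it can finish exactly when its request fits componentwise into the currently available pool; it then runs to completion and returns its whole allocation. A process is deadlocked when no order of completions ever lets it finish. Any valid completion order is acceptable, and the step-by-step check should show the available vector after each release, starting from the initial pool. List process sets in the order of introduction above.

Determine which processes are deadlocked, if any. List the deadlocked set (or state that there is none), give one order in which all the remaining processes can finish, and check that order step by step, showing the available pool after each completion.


Nothing here is deadlocked.
Key observation: beginning at J9, releases accumulate fast enough that every process eventually fits.
The rest can finish in the order J9, J2, J8, J3, J4, J7, J6. Verifying each step:
  pool = (0, 2, 0)
  J9 needs (0, 2, 0) <= (0, 2, 0) -> finishes; pool += (0, 1, 0) = (0, 3, 0)
  J2 needs (0, 3, 0) <= (0, 3, 0) -> finishes; pool += (0, 1, 2) = (0, 4, 2)
  J8 needs (0, 4, 2) <= (0, 4, 2) -> finishes; pool += (0, 0, 1) = (0, 4, 3)
  J3 needs (0, 4, 3) <= (0, 4, 3) -> finishes; pool += (1, 0, 1) = (1, 4, 4)
  J4 needs (1, 4, 3) <= (1, 4, 4) -> finishes; pool += (2, 3, 1) = (3, 7, 5)
  J7 needs (2, 7, 5) <= (3, 7, 5) -> finishes; pool += (0, 1, 1) = (3, 8, 6)
  J6 needs (2, 6, 0) <= (3, 8, 6) -> finishes; pool += (0, 1, 2) = (3, 9, 8)


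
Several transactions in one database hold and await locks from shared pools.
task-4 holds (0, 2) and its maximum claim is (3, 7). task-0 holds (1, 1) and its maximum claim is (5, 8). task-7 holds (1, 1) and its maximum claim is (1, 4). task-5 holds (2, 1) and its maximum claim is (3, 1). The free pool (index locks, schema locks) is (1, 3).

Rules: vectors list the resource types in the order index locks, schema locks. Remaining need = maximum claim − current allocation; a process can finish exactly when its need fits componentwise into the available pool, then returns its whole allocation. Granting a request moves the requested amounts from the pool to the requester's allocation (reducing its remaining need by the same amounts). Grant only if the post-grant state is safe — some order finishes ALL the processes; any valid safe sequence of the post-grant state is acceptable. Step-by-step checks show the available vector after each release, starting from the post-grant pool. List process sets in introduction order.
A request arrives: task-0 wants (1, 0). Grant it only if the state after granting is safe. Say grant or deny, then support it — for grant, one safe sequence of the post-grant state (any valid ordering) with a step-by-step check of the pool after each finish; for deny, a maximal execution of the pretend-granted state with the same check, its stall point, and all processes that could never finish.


GRANT — the state after the grant stays safe, e.g. via task-7, task-5, task-4, task-0.
Key observation: even at the reduced pool (0, 3), task-7 fits immediately, so safety survives the grant.
Step-by-step check of the post-grant state:
  pool = (0, 3)
  task-7 needs (0, 3) <= (0, 3) -> finishes; pool += (1, 1) = (1, 4)
  task-5 needs (1, 0) <= (1, 4) -> finishes; pool += (2, 1) = (3, 5)
  task-4 needs (3, 5) <= (3, 5) -> finishes; pool += (0, 2) = (3, 7)
  task-0 needs (3, 7) <= (3, 7) -> finishes; pool += (2, 1) = (5, 8)
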